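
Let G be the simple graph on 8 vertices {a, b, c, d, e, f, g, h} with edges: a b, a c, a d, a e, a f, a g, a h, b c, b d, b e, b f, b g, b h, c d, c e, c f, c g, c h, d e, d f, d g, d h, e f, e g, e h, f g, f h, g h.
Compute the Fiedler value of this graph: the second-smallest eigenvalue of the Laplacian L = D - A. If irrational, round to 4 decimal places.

8

With the vertex order [a, b, c, d, e, f, g, h], the degrees are [7, 7, 7, 7, 7, 7, 7, 7], giving D = diag(7, 7, 7, 7, 7, 7, 7, 7) and L = D - A. The sorted Laplacian eigenvalues are [0, 8, 8, 8, 8, 8, 8, 8]; the algebraic connectivity is the second entry, 8. There is one zero in the spectrum, matching the 1 component.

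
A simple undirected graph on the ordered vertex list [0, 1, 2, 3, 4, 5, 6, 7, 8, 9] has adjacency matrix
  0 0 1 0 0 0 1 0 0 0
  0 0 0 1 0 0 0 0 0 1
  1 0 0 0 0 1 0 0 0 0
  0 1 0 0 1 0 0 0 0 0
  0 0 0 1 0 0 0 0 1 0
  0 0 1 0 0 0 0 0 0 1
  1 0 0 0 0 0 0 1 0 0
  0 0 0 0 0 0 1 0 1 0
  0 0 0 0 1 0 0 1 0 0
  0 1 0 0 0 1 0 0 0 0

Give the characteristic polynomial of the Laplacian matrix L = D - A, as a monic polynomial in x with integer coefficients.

x^10 - 20x^9 + 170x^8 - 800x^7 + 2275x^6 - 4004x^5 + 4290x^4 - 2640x^3 + 825x^2 - 100x

With the vertex order [0, 1, 2, 3, 4, 5, 6, 7, 8, 9], the degrees are [2, 2, 2, 2, 2, 2, 2, 2, 2, 2], giving D = diag(2, 2, 2, 2, 2, 2, 2, 2, 2, 2) and L = D - A. L has integer entries, so p(x) = det(xI - L) has integer coefficients. Expanding the determinant yields x^10 - 20x^9 + 170x^8 - 800x^7 + 2275x^6 - 4004x^5 + 4290x^4 - 2640x^3 + 825x^2 - 100x. The coefficient of x^9 equals -trace(L) = -20, matching the sum of degrees. The eigenvalues sum to 20, which equals trace(L) = 2|E|.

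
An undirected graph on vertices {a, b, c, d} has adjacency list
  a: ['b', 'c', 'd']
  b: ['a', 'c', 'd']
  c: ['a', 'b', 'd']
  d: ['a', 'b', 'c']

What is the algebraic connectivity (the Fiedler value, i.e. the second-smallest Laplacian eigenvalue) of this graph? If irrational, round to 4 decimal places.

Each diagonal entry of L is the vertex degree and each off-diagonal entry is -1 where an edge is present, 0 otherwise; in the order [a, b, c, d] the diagonal is [3, 3, 3, 3]. The sorted Laplacian eigenvalues are [0, 4, 4, 4]; the algebraic connectivity is the second entry, 4. The largest eigenvalue, 4, is at most the vertex count 4. By the matrix-tree theorem the graph has (1/4) * product of the nonzero eigenvalues = 16 spanning trees.

4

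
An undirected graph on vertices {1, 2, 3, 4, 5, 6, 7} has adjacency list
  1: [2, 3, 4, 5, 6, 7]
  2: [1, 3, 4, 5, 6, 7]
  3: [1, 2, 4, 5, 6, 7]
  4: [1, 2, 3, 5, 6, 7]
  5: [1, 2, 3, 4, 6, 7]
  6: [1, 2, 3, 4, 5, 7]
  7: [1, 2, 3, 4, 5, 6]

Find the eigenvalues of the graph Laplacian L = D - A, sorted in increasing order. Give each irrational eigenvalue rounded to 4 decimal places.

[0, 7, 7, 7, 7, 7, 7]

Reading degrees in the order [1, 2, 3, 4, 5, 6, 7] gives [6, 6, 6, 6, 6, 6, 6]; set D = diag(6, 6, 6, 6, 6, 6, 6) and form L = D - A. L is symmetric positive semidefinite, so every eigenvalue is real and nonnegative. By the matrix-tree theorem the graph has (1/7) * product of the nonzero eigenvalues = 16807 spanning trees.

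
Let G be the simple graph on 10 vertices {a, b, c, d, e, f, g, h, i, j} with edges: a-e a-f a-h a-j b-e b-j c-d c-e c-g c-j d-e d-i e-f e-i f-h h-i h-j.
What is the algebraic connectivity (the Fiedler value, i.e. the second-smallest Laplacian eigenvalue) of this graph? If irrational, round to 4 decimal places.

0.7624

With the vertex order [a, b, c, d, e, f, g, h, i, j], the degrees are [4, 2, 4, 3, 6, 3, 1, 4, 3, 4], giving D = diag(4, 2, 4, 3, 6, 3, 1, 4, 3, 4) and L = D - A. Computing the eigenvalues of L and sorting gives [0, 0.7624, 1.7033, 1.8879, 3.2266, 3.3659, 4.7820, 5, 5.8374, 7.4344]. The Fiedler value lambda_2 = 0.7624 is strictly positive, so the graph is connected. By the matrix-tree theorem the graph has (1/10) * product of the nonzero eigenvalues = 2763 spanning trees.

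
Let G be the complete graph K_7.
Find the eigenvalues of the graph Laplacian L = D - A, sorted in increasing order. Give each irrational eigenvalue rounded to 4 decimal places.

[0, 7, 7, 7, 7, 7, 7]

The graph has 7 vertices and degree multiset [6, 6, 6, 6, 6, 6, 6]; D is the diagonal matrix of degrees and L = D - A. Since every row of L sums to 0, the all-ones vector is in the kernel and 0 is an eigenvalue. The single zero eigenvalue shows the graph is connected. The eigenvalues sum to 42, which equals trace(L) = 2|E|.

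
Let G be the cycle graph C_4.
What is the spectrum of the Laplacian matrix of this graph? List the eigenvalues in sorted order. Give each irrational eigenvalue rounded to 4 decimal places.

The graph has 4 vertices and degree multiset [2, 2, 2, 2]; D is the diagonal matrix of degrees and L = D - A. L is symmetric positive semidefinite, so every eigenvalue is real and nonnegative. The eigenvalues sum to 8, which equals trace(L) = 2|E|. The largest eigenvalue, 4, is at most the vertex count 4.

[0, 2, 2, 4]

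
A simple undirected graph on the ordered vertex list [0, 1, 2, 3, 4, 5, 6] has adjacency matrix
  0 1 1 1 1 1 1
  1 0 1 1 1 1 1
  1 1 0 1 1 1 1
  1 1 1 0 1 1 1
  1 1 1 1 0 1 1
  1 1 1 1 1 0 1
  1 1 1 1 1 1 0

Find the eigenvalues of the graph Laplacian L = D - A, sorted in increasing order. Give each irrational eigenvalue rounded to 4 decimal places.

[0, 7, 7, 7, 7, 7, 7]

Reading degrees in the order [0, 1, 2, 3, 4, 5, 6] gives [6, 6, 6, 6, 6, 6, 6]; set D = diag(6, 6, 6, 6, 6, 6, 6) and form L = D - A. Since every row of L sums to 0, the all-ones vector is in the kernel and 0 is an eigenvalue. The eigenvalues sum to 42, which equals trace(L) = 2|E|. There is one zero in the spectrum, matching the 1 component.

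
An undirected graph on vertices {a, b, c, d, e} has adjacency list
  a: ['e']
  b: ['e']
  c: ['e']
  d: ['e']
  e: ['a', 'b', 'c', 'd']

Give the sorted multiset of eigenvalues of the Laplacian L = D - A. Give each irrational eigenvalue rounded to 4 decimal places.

Reading degrees in the order [a, b, c, d, e] gives [1, 1, 1, 1, 4]; set D = diag(1, 1, 1, 1, 4) and form L = D - A. The multiplicity of 0 as a Laplacian eigenvalue equals the number of connected components. The largest eigenvalue, 5, is at most the vertex count 5.

[0, 1, 1, 1, 5]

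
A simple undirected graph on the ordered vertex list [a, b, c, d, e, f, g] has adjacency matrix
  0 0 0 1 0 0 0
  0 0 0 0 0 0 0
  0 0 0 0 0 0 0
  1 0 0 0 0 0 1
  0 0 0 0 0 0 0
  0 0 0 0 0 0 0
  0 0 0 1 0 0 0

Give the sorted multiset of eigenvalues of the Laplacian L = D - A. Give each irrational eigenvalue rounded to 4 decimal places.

[0, 0, 0, 0, 0, 1, 3]

Each diagonal entry of L is the vertex degree and each off-diagonal entry is -1 where an edge is present, 0 otherwise; in the order [a, b, c, d, e, f, g] the diagonal is [1, 0, 0, 2, 0, 0, 1]. The multiplicity of 0 as a Laplacian eigenvalue equals the number of connected components. The 5 zero eigenvalues correspond to the 5 connected components. The eigenvalues sum to 4, which equals trace(L) = 2|E|. There are 5 zeros in the spectrum, matching the 5 components.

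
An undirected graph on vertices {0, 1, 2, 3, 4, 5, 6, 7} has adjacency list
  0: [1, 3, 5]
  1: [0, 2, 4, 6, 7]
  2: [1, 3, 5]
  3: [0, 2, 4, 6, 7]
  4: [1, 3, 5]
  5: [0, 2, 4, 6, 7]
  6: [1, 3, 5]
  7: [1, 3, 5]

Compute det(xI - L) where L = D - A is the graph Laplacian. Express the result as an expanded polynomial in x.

x^8 - 30x^7 + 375x^6 - 2540x^5 + 10095x^4 - 23598x^3 + 30105x^2 - 16200x

With the vertex order [0, 1, 2, 3, 4, 5, 6, 7], the degrees are [3, 5, 3, 5, 3, 5, 3, 3], giving D = diag(3, 5, 3, 5, 3, 5, 3, 3) and L = D - A. L has integer entries, so p(x) = det(xI - L) has integer coefficients. Expanding the determinant yields x^8 - 30x^7 + 375x^6 - 2540x^5 + 10095x^4 - 23598x^3 + 30105x^2 - 16200x. The constant term is 0 because L is singular (the all-ones vector lies in its kernel).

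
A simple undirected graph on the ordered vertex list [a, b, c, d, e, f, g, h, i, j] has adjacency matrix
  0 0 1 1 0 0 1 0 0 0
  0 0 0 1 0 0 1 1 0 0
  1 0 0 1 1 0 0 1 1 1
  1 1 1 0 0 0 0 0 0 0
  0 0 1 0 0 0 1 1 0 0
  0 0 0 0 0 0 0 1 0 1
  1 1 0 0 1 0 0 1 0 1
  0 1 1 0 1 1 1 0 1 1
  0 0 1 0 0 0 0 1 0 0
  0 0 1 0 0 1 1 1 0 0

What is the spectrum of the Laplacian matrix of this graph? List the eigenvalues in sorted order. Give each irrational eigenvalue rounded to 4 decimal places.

[0, 1.4418, 1.7952, 2.4760, 2.7865, 3.7497, 4.2174, 6.0433, 7.2637, 8.2265]

With the vertex order [a, b, c, d, e, f, g, h, i, j], the degrees are [3, 3, 6, 3, 3, 2, 5, 7, 2, 4], giving D = diag(3, 3, 6, 3, 3, 2, 5, 7, 2, 4) and L = D - A. Since every row of L sums to 0, the all-ones vector is in the kernel and 0 is an eigenvalue. The single zero eigenvalue shows the graph is connected. The largest eigenvalue, 8.2265, is at most the vertex count 10. By the matrix-tree theorem the graph has (1/10) * product of the nonzero eigenvalues = 10198 spanning trees.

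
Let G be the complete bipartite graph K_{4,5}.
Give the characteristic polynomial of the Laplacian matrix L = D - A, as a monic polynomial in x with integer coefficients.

The graph has 9 vertices and degree multiset [5, 5, 5, 5, 4, 4, 4, 4, 4]; D is the diagonal matrix of degrees and L = D - A. L has integer entries, so p(x) = det(xI - L) has integer coefficients. Expanding the determinant yields x^9 - 40x^8 + 690x^7 - 6720x^6 + 40485x^5 - 154704x^4 + 366560x^3 - 492800x^2 + 288000x. The constant term is 0 because L is singular (the all-ones vector lies in its kernel).

x^9 - 40x^8 + 690x^7 - 6720x^6 + 40485x^5 - 154704x^4 + 366560x^3 - 492800x^2 + 288000x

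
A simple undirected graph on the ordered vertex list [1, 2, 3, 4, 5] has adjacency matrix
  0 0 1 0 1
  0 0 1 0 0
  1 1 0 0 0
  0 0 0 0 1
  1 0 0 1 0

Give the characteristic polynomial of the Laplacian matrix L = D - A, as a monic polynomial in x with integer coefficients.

x^5 - 8x^4 + 21x^3 - 20x^2 + 5x

With the vertex order [1, 2, 3, 4, 5], the degrees are [2, 1, 2, 1, 2], giving D = diag(2, 1, 2, 1, 2) and L = D - A. L has integer entries, so p(x) = det(xI - L) has integer coefficients. Expanding the determinant yields x^5 - 8x^4 + 21x^3 - 20x^2 + 5x. Since p(0) = det(-L) = 0, x divides p(x). The largest eigenvalue, 3.6180, is at most the vertex count 5.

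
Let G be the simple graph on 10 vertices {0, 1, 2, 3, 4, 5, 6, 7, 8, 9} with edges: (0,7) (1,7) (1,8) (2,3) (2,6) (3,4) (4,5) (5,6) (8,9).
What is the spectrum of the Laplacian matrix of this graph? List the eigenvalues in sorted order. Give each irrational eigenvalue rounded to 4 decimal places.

With the vertex order [0, 1, 2, 3, 4, 5, 6, 7, 8, 9], the degrees are [1, 2, 2, 2, 2, 2, 2, 2, 2, 1], giving D = diag(1, 2, 2, 2, 2, 2, 2, 2, 2, 1) and L = D - A. The multiplicity of 0 as a Laplacian eigenvalue equals the number of connected components. The 2 zero eigenvalues correspond to the 2 connected components. There are 2 zeros in the spectrum, matching the 2 components. The eigenvalues sum to 18, which equals trace(L) = 2|E|.

[0, 0, 0.3820, 1.3820, 1.3820, 1.3820, 2.6180, 3.6180, 3.6180, 3.6180]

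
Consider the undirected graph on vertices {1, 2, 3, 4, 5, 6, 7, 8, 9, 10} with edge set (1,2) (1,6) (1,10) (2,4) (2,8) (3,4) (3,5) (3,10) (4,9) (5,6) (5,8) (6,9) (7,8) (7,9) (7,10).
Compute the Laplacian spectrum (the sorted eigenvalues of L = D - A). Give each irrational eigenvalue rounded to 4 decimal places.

[0, 2, 2, 2, 2, 2, 5, 5, 5, 5]

With the vertex order [1, 2, 3, 4, 5, 6, 7, 8, 9, 10], the degrees are [3, 3, 3, 3, 3, 3, 3, 3, 3, 3], giving D = diag(3, 3, 3, 3, 3, 3, 3, 3, 3, 3) and L = D - A. Diagonalising L (or applying a numerical eigensolver to the 10x10 matrix) gives the spectrum above. The single zero eigenvalue shows the graph is connected. There is one zero in the spectrum, matching the 1 component.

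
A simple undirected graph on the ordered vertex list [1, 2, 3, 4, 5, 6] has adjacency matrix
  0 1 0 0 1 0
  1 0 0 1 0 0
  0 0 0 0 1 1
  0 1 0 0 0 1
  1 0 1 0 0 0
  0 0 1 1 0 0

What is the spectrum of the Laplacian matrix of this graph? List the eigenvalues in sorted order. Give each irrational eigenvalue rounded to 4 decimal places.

[0, 1, 1, 3, 3, 4]

With the vertex order [1, 2, 3, 4, 5, 6], the degrees are [2, 2, 2, 2, 2, 2], giving D = diag(2, 2, 2, 2, 2, 2) and L = D - A. L is symmetric positive semidefinite, so every eigenvalue is real and nonnegative. The single zero eigenvalue shows the graph is connected. By the matrix-tree theorem the graph has (1/6) * product of the nonzero eigenvalues = 6 spanning trees. There is one zero in the spectrum, matching the 1 component.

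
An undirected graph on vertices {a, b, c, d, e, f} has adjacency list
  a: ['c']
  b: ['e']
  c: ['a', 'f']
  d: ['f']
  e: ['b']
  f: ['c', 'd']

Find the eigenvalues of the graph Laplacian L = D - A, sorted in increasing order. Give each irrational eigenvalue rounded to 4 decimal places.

Reading degrees in the order [a, b, c, d, e, f] gives [1, 1, 2, 1, 1, 2]; set D = diag(1, 1, 2, 1, 1, 2) and form L = D - A. L is symmetric positive semidefinite, so every eigenvalue is real and nonnegative. The 2 zero eigenvalues correspond to the 2 connected components. The eigenvalues sum to 8, which equals trace(L) = 2|E|. The largest eigenvalue, 3.4142, is at most the vertex count 6.

[0, 0, 0.5858, 2, 2, 3.4142]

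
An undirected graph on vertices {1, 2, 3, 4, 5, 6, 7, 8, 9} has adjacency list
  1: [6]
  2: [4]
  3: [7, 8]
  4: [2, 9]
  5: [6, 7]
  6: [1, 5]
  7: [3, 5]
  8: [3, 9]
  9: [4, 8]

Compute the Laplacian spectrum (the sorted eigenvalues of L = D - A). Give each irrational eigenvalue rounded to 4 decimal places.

[0, 0.1206, 0.4679, 1, 1.6527, 2.3473, 3, 3.5321, 3.8794]

Reading degrees in the order [1, 2, 3, 4, 5, 6, 7, 8, 9] gives [1, 1, 2, 2, 2, 2, 2, 2, 2]; set D = diag(1, 1, 2, 2, 2, 2, 2, 2, 2) and form L = D - A. Diagonalising L (or applying a numerical eigensolver to the 9x9 matrix) gives the spectrum above. The single zero eigenvalue shows the graph is connected. There is one zero in the spectrum, matching the 1 component.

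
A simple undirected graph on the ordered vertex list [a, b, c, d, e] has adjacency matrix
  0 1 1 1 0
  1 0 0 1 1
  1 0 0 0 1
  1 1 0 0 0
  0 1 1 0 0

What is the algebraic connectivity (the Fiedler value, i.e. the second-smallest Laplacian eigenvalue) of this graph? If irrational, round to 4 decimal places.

1.3820

With the vertex order [a, b, c, d, e], the degrees are [3, 3, 2, 2, 2], giving D = diag(3, 3, 2, 2, 2) and L = D - A. The sorted Laplacian eigenvalues are [0, 1.3820, 2.3820, 3.6180, 4.6180]; the algebraic connectivity is the second entry, 1.3820. By the matrix-tree theorem the graph has (1/5) * product of the nonzero eigenvalues = 11 spanning trees.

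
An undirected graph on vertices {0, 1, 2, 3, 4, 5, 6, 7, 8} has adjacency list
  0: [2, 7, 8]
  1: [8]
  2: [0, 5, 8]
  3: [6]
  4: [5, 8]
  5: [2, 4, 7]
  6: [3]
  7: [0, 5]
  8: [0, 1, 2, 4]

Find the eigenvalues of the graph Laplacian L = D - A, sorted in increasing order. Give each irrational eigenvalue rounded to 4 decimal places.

With the vertex order [0, 1, 2, 3, 4, 5, 6, 7, 8], the degrees are [3, 1, 3, 1, 2, 3, 1, 2, 4], giving D = diag(3, 1, 3, 1, 2, 3, 1, 2, 4) and L = D - A. Since every row of L sums to 0, the all-ones vector is in the kernel and 0 is an eigenvalue. The 2 zero eigenvalues correspond to the 2 connected components. The eigenvalues sum to 20, which equals trace(L) = 2|E|.

[0, 0, 0.8244, 1.6573, 2, 2.2375, 3.1048, 4.8120, 5.3640]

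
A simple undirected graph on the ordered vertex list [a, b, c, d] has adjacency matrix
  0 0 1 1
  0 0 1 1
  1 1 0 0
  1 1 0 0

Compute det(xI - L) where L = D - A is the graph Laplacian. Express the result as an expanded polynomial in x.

x^4 - 8x^3 + 20x^2 - 16x

With the vertex order [a, b, c, d], the degrees are [2, 2, 2, 2], giving D = diag(2, 2, 2, 2) and L = D - A. Computing det(xI - L) by cofactor expansion (or equivalently via sum-over-permutations) gives x^4 - 8x^3 + 20x^2 - 16x. The constant term is 0 because L is singular (the all-ones vector lies in its kernel). The largest eigenvalue, 4, is at most the vertex count 4. There is one zero in the spectrum, matching the 1 component.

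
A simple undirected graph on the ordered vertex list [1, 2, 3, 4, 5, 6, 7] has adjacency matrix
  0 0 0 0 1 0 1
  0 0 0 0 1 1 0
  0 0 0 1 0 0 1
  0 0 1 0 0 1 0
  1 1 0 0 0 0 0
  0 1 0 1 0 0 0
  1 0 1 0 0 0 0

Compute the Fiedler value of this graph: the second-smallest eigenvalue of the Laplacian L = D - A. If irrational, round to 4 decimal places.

0.7530

Reading degrees in the order [1, 2, 3, 4, 5, 6, 7] gives [2, 2, 2, 2, 2, 2, 2]; set D = diag(2, 2, 2, 2, 2, 2, 2) and form L = D - A. Computing the eigenvalues of L and sorting gives [0, 0.7530, 0.7530, 2.4450, 2.4450, 3.8019, 3.8019]. The Fiedler value lambda_2 = 0.7530 is strictly positive, so the graph is connected. The eigenvalues sum to 14, which equals trace(L) = 2|E|.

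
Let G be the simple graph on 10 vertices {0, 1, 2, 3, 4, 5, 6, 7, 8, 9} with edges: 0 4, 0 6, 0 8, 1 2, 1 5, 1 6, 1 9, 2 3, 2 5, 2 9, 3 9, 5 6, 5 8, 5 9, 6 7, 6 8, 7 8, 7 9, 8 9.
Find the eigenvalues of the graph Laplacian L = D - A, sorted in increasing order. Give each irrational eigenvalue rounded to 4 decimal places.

[0, 0.6071, 1.6063, 2.7426, 3.1585, 4.8739, 5, 5.8738, 6.6451, 7.4925]

Reading degrees in the order [0, 1, 2, 3, 4, 5, 6, 7, 8, 9] gives [3, 4, 4, 2, 1, 5, 5, 3, 5, 6]; set D = diag(3, 4, 4, 2, 1, 5, 5, 3, 5, 6) and form L = D - A. Since every row of L sums to 0, the all-ones vector is in the kernel and 0 is an eigenvalue. The single zero eigenvalue shows the graph is connected. The largest eigenvalue, 7.4925, is at most the vertex count 10.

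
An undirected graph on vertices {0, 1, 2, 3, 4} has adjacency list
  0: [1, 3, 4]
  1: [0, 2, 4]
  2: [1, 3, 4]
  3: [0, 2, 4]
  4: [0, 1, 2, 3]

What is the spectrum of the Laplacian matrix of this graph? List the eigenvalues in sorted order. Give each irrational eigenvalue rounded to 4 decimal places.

Each diagonal entry of L is the vertex degree and each off-diagonal entry is -1 where an edge is present, 0 otherwise; in the order [0, 1, 2, 3, 4] the diagonal is [3, 3, 3, 3, 4]. The multiplicity of 0 as a Laplacian eigenvalue equals the number of connected components. There is one zero in the spectrum, matching the 1 component. By the matrix-tree theorem the graph has (1/5) * product of the nonzero eigenvalues = 45 spanning trees.

[0, 3, 3, 5, 5]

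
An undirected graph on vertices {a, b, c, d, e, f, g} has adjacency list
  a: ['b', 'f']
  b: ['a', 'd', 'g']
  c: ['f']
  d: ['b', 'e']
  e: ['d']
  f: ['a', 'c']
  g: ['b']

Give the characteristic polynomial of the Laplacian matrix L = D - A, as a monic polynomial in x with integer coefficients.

With the vertex order [a, b, c, d, e, f, g], the degrees are [2, 3, 1, 2, 1, 2, 1], giving D = diag(2, 3, 1, 2, 1, 2, 1) and L = D - A. L has integer entries, so p(x) = det(xI - L) has integer coefficients. Expanding the determinant yields x^7 - 12x^6 + 54x^5 - 114x^4 + 115x^3 - 50x^2 + 7x. Since p(0) = det(-L) = 0, x divides p(x). The largest eigenvalue, 4.3342, is at most the vertex count 7. By the matrix-tree theorem the graph has (1/7) * product of the nonzero eigenvalues = 1 spanning tree.

x^7 - 12x^6 + 54x^5 - 114x^4 + 115x^3 - 50x^2 + 7x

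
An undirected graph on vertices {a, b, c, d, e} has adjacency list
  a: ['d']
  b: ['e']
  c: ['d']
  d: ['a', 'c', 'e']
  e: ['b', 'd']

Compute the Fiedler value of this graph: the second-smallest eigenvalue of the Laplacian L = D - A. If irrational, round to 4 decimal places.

Reading degrees in the order [a, b, c, d, e] gives [1, 1, 1, 3, 2]; set D = diag(1, 1, 1, 3, 2) and form L = D - A. The sorted Laplacian eigenvalues are [0, 0.5188, 1, 2.3111, 4.1701]; the algebraic connectivity is the second entry, 0.5188.

0.5188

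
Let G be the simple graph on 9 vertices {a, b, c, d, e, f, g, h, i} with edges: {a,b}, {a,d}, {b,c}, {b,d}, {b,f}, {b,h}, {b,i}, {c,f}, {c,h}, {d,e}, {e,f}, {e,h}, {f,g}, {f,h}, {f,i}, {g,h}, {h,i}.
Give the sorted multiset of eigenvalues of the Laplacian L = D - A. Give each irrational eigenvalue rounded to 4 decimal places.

With the vertex order [a, b, c, d, e, f, g, h, i], the degrees are [2, 6, 3, 3, 3, 6, 2, 6, 3], giving D = diag(2, 6, 3, 3, 3, 6, 2, 6, 3) and L = D - A. L is symmetric positive semidefinite, so every eigenvalue is real and nonnegative. There is one zero in the spectrum, matching the 1 component.

[0, 1.2235, 2.2058, 2.4907, 3, 4.0610, 6.4282, 7, 7.5908]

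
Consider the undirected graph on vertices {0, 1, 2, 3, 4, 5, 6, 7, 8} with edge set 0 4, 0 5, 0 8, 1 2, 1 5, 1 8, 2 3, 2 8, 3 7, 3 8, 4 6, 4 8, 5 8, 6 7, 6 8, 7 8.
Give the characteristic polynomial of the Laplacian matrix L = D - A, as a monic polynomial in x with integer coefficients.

Each diagonal entry of L is the vertex degree and each off-diagonal entry is -1 where an edge is present, 0 otherwise; in the order [0, 1, 2, 3, 4, 5, 6, 7, 8] the diagonal is [3, 3, 3, 3, 3, 3, 3, 3, 8]. Computing det(xI - L) by cofactor expansion (or equivalently via sum-over-permutations) gives x^9 - 32x^8 + 428x^7 - 3136x^6 + 13786x^5 - 37232x^4 + 60276x^3 - 53424x^2 + 19845x. Since p(0) = det(-L) = 0, x divides p(x). By the matrix-tree theorem the graph has (1/9) * product of the nonzero eigenvalues = 2205 spanning trees. There is one zero in the spectrum, matching the 1 component.

x^9 - 32x^8 + 428x^7 - 3136x^6 + 13786x^5 - 37232x^4 + 60276x^3 - 53424x^2 + 19845x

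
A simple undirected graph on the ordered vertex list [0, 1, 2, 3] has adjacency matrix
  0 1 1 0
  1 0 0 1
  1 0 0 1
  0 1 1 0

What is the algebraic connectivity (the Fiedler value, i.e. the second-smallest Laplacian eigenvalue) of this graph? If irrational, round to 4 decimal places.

Reading degrees in the order [0, 1, 2, 3] gives [2, 2, 2, 2]; set D = diag(2, 2, 2, 2) and form L = D - A. The sorted Laplacian eigenvalues are [0, 2, 2, 4]; the algebraic connectivity is the second entry, 2. There is one zero in the spectrum, matching the 1 component.

2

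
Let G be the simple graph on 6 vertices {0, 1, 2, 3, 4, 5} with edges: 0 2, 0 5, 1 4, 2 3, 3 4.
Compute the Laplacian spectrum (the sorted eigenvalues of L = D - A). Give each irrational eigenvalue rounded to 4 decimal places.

Reading degrees in the order [0, 1, 2, 3, 4, 5] gives [2, 1, 2, 2, 2, 1]; set D = diag(2, 1, 2, 2, 2, 1) and form L = D - A. Diagonalising L (or applying a numerical eigensolver to the 6x6 matrix) gives the spectrum above. The single zero eigenvalue shows the graph is connected. There is one zero in the spectrum, matching the 1 component.

[0, 0.2679, 1, 2, 3, 3.7321]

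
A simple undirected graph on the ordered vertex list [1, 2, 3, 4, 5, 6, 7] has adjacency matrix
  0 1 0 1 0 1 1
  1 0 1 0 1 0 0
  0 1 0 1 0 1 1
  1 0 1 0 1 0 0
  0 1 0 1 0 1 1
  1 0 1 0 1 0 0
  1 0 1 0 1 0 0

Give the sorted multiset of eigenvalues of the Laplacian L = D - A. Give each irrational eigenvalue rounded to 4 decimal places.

[0, 3, 3, 3, 4, 4, 7]

Reading degrees in the order [1, 2, 3, 4, 5, 6, 7] gives [4, 3, 4, 3, 4, 3, 3]; set D = diag(4, 3, 4, 3, 4, 3, 3) and form L = D - A. Diagonalising L (or applying a numerical eigensolver to the 7x7 matrix) gives the spectrum above. By the matrix-tree theorem the graph has (1/7) * product of the nonzero eigenvalues = 432 spanning trees. The eigenvalues sum to 24, which equals trace(L) = 2|E|.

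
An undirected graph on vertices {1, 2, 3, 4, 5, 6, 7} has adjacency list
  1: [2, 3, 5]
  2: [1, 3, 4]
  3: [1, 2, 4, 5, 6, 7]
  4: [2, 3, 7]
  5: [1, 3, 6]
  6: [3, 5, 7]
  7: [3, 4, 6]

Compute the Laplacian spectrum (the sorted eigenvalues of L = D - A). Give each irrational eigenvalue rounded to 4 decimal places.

[0, 2, 2, 4, 4, 5, 7]

Each diagonal entry of L is the vertex degree and each off-diagonal entry is -1 where an edge is present, 0 otherwise; in the order [1, 2, 3, 4, 5, 6, 7] the diagonal is [3, 3, 6, 3, 3, 3, 3]. The multiplicity of 0 as a Laplacian eigenvalue equals the number of connected components. The single zero eigenvalue shows the graph is connected.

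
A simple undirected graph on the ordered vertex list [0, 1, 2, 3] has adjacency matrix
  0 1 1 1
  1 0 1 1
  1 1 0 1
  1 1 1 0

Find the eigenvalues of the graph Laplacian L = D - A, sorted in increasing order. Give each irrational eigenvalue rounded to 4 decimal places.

With the vertex order [0, 1, 2, 3], the degrees are [3, 3, 3, 3], giving D = diag(3, 3, 3, 3) and L = D - A. The multiplicity of 0 as a Laplacian eigenvalue equals the number of connected components. There is one zero in the spectrum, matching the 1 component. The eigenvalues sum to 12, which equals trace(L) = 2|E|.

[0, 4, 4, 4]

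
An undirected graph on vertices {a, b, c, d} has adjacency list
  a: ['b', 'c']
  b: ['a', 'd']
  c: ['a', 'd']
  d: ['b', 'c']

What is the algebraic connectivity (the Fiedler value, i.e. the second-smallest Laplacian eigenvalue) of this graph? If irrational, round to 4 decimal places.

2

With the vertex order [a, b, c, d], the degrees are [2, 2, 2, 2], giving D = diag(2, 2, 2, 2) and L = D - A. The smallest Laplacian eigenvalue is always 0. The next one, lambda_2 = 2, measures how hard the graph is to disconnect: larger values mean better connectivity. The eigenvalues sum to 8, which equals trace(L) = 2|E|.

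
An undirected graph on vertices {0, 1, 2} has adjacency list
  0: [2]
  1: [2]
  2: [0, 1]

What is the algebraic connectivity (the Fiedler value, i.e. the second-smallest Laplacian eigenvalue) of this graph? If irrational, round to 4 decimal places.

Reading degrees in the order [0, 1, 2] gives [1, 1, 2]; set D = diag(1, 1, 2) and form L = D - A. The sorted Laplacian eigenvalues are [0, 1, 3]; the algebraic connectivity is the second entry, 1. The largest eigenvalue, 3, is at most the vertex count 3.

1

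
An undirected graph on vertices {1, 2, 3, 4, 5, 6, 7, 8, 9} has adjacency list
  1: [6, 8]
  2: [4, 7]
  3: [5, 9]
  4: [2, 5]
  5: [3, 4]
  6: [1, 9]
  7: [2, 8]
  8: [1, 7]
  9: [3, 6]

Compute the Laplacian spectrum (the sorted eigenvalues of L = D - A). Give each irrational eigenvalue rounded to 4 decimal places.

[0, 0.4679, 0.4679, 1.6527, 1.6527, 3, 3, 3.8794, 3.8794]

With the vertex order [1, 2, 3, 4, 5, 6, 7, 8, 9], the degrees are [2, 2, 2, 2, 2, 2, 2, 2, 2], giving D = diag(2, 2, 2, 2, 2, 2, 2, 2, 2) and L = D - A. The multiplicity of 0 as a Laplacian eigenvalue equals the number of connected components. The eigenvalues sum to 18, which equals trace(L) = 2|E|. By the matrix-tree theorem the graph has (1/9) * product of the nonzero eigenvalues = 9 spanning trees.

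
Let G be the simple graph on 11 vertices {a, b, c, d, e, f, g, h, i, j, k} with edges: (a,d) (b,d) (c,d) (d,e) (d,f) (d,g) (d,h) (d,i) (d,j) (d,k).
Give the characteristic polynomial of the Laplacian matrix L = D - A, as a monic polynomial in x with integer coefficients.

Reading degrees in the order [a, b, c, d, e, f, g, h, i, j, k] gives [1, 1, 1, 10, 1, 1, 1, 1, 1, 1, 1]; set D = diag(1, 1, 1, 10, 1, 1, 1, 1, 1, 1, 1) and form L = D - A. L has integer entries, so p(x) = det(xI - L) has integer coefficients. Expanding the determinant yields x^11 - 20x^10 + 135x^9 - 480x^8 + 1050x^7 - 1512x^6 + 1470x^5 - 960x^4 + 405x^3 - 100x^2 + 11x. The coefficient of x^10 equals -trace(L) = -20, matching the sum of degrees.

x^11 - 20x^10 + 135x^9 - 480x^8 + 1050x^7 - 1512x^6 + 1470x^5 - 960x^4 + 405x^3 - 100x^2 + 11x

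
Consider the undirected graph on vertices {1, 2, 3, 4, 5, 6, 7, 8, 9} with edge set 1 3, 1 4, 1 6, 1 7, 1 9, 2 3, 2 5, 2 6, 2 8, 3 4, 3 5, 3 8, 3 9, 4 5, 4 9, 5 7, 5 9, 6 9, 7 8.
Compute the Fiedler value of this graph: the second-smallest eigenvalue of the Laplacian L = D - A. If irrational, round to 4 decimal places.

With the vertex order [1, 2, 3, 4, 5, 6, 7, 8, 9], the degrees are [5, 4, 6, 4, 5, 3, 3, 3, 5], giving D = diag(5, 4, 6, 4, 5, 3, 3, 3, 5) and L = D - A. The smallest Laplacian eigenvalue is always 0. The next one, lambda_2 = 2.0912, measures how hard the graph is to disconnect: larger values mean better connectivity. There is one zero in the spectrum, matching the 1 component.

2.0912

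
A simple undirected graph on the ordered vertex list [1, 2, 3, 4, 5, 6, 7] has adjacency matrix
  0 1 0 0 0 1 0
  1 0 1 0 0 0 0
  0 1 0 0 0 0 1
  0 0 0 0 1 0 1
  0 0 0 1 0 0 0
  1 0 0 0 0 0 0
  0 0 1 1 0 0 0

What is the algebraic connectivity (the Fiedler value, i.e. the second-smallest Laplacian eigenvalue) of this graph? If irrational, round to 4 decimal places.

Each diagonal entry of L is the vertex degree and each off-diagonal entry is -1 where an edge is present, 0 otherwise; in the order [1, 2, 3, 4, 5, 6, 7] the diagonal is [2, 2, 2, 2, 1, 1, 2]. The sorted Laplacian eigenvalues are [0, 0.1981, 0.7530, 1.5550, 2.4450, 3.2470, 3.8019]; the algebraic connectivity is the second entry, 0.1981. The largest eigenvalue, 3.8019, is at most the vertex count 7.

0.1981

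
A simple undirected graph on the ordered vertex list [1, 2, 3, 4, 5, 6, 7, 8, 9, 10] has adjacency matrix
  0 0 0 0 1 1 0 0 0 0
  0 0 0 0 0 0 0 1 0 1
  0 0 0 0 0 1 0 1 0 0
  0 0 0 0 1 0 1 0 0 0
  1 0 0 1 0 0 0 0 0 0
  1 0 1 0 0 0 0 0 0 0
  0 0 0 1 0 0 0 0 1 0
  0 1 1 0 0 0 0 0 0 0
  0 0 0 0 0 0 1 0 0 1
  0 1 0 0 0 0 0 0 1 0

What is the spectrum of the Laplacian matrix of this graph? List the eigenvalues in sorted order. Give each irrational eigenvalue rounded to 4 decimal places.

Each diagonal entry of L is the vertex degree and each off-diagonal entry is -1 where an edge is present, 0 otherwise; in the order [1, 2, 3, 4, 5, 6, 7, 8, 9, 10] the diagonal is [2, 2, 2, 2, 2, 2, 2, 2, 2, 2]. The multiplicity of 0 as a Laplacian eigenvalue equals the number of connected components. The single zero eigenvalue shows the graph is connected. The largest eigenvalue, 4, is at most the vertex count 10.

[0, 0.3820, 0.3820, 1.3820, 1.3820, 2.6180, 2.6180, 3.6180, 3.6180, 4]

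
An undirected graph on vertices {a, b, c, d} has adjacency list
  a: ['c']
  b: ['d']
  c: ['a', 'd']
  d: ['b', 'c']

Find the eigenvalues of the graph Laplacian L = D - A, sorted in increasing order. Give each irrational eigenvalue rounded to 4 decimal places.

[0, 0.5858, 2, 3.4142]

Reading degrees in the order [a, b, c, d] gives [1, 1, 2, 2]; set D = diag(1, 1, 2, 2) and form L = D - A. Since every row of L sums to 0, the all-ones vector is in the kernel and 0 is an eigenvalue. There is one zero in the spectrum, matching the 1 component.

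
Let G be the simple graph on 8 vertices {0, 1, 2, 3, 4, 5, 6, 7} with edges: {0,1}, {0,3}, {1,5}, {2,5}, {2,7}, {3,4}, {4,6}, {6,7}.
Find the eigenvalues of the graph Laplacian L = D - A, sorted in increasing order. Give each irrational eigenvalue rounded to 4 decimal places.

[0, 0.5858, 0.5858, 2, 2, 3.4142, 3.4142, 4]

Each diagonal entry of L is the vertex degree and each off-diagonal entry is -1 where an edge is present, 0 otherwise; in the order [0, 1, 2, 3, 4, 5, 6, 7] the diagonal is [2, 2, 2, 2, 2, 2, 2, 2]. Since every row of L sums to 0, the all-ones vector is in the kernel and 0 is an eigenvalue. The eigenvalues sum to 16, which equals trace(L) = 2|E|. The largest eigenvalue, 4, is at most the vertex count 8.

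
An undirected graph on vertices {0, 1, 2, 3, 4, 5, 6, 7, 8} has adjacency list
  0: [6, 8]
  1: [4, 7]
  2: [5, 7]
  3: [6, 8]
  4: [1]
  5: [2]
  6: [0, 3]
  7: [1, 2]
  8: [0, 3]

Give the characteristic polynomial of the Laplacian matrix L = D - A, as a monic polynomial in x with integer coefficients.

x^9 - 16x^8 + 105x^7 - 364x^6 + 713x^5 - 776x^4 + 420x^3 - 80x^2

Each diagonal entry of L is the vertex degree and each off-diagonal entry is -1 where an edge is present, 0 otherwise; in the order [0, 1, 2, 3, 4, 5, 6, 7, 8] the diagonal is [2, 2, 2, 2, 1, 1, 2, 2, 2]. Computing det(xI - L) by cofactor expansion (or equivalently via sum-over-permutations) gives x^9 - 16x^8 + 105x^7 - 364x^6 + 713x^5 - 776x^4 + 420x^3 - 80x^2. The coefficient of x^8 equals -trace(L) = -16, matching the sum of degrees. The largest eigenvalue, 4, is at most the vertex count 9.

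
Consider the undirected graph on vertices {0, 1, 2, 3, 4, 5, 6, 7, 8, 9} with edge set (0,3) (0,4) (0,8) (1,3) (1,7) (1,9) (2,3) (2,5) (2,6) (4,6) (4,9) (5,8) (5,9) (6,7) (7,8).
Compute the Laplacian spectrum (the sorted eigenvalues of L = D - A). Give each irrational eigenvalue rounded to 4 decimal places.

[0, 2, 2, 2, 2, 2, 5, 5, 5, 5]

Each diagonal entry of L is the vertex degree and each off-diagonal entry is -1 where an edge is present, 0 otherwise; in the order [0, 1, 2, 3, 4, 5, 6, 7, 8, 9] the diagonal is [3, 3, 3, 3, 3, 3, 3, 3, 3, 3]. Diagonalising L (or applying a numerical eigensolver to the 10x10 matrix) gives the spectrum above. The single zero eigenvalue shows the graph is connected. By the matrix-tree theorem the graph has (1/10) * product of the nonzero eigenvalues = 2000 spanning trees.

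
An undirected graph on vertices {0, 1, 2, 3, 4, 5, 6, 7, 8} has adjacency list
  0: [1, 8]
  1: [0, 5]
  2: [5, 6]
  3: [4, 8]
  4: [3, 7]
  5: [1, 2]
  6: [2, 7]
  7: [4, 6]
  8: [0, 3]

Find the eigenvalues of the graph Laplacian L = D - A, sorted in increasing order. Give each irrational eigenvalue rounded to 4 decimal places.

Each diagonal entry of L is the vertex degree and each off-diagonal entry is -1 where an edge is present, 0 otherwise; in the order [0, 1, 2, 3, 4, 5, 6, 7, 8] the diagonal is [2, 2, 2, 2, 2, 2, 2, 2, 2]. Diagonalising L (or applying a numerical eigensolver to the 9x9 matrix) gives the spectrum above. The single zero eigenvalue shows the graph is connected. The eigenvalues sum to 18, which equals trace(L) = 2|E|. The largest eigenvalue, 3.8794, is at most the vertex count 9.

[0, 0.4679, 0.4679, 1.6527, 1.6527, 3, 3, 3.8794, 3.8794]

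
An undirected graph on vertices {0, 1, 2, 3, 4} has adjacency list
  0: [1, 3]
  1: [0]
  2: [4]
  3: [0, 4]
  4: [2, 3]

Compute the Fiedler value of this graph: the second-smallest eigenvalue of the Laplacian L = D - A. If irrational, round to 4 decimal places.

Reading degrees in the order [0, 1, 2, 3, 4] gives [2, 1, 1, 2, 2]; set D = diag(2, 1, 1, 2, 2) and form L = D - A. The smallest Laplacian eigenvalue is always 0. The next one, lambda_2 = 0.3820, measures how hard the graph is to disconnect: larger values mean better connectivity. The largest eigenvalue, 3.6180, is at most the vertex count 5.

0.3820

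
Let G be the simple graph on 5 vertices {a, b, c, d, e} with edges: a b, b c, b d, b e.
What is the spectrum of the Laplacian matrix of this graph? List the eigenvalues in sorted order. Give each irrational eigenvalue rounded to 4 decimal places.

Reading degrees in the order [a, b, c, d, e] gives [1, 4, 1, 1, 1]; set D = diag(1, 4, 1, 1, 1) and form L = D - A. The multiplicity of 0 as a Laplacian eigenvalue equals the number of connected components. The largest eigenvalue, 5, is at most the vertex count 5.

[0, 1, 1, 1, 5]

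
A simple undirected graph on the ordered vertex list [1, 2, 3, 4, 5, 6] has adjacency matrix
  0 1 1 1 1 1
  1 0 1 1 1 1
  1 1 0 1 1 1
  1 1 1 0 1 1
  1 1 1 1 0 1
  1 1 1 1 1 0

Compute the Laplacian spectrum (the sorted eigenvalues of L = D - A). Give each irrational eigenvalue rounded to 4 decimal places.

Reading degrees in the order [1, 2, 3, 4, 5, 6] gives [5, 5, 5, 5, 5, 5]; set D = diag(5, 5, 5, 5, 5, 5) and form L = D - A. Diagonalising L (or applying a numerical eigensolver to the 6x6 matrix) gives the spectrum above.

[0, 6, 6, 6, 6, 6]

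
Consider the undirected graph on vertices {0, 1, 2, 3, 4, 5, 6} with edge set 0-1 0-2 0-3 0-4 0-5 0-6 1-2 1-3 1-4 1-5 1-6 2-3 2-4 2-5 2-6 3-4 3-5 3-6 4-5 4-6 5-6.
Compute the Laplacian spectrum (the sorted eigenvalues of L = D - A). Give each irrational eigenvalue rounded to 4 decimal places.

[0, 7, 7, 7, 7, 7, 7]

Reading degrees in the order [0, 1, 2, 3, 4, 5, 6] gives [6, 6, 6, 6, 6, 6, 6]; set D = diag(6, 6, 6, 6, 6, 6, 6) and form L = D - A. The multiplicity of 0 as a Laplacian eigenvalue equals the number of connected components.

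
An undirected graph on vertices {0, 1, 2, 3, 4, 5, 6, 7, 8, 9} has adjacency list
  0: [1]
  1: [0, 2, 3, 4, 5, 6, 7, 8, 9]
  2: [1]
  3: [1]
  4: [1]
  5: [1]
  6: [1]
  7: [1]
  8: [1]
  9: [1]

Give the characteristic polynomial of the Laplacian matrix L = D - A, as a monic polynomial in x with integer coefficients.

Reading degrees in the order [0, 1, 2, 3, 4, 5, 6, 7, 8, 9] gives [1, 9, 1, 1, 1, 1, 1, 1, 1, 1]; set D = diag(1, 9, 1, 1, 1, 1, 1, 1, 1, 1) and form L = D - A. L has integer entries, so p(x) = det(xI - L) has integer coefficients. Expanding the determinant yields x^10 - 18x^9 + 108x^8 - 336x^7 + 630x^6 - 756x^5 + 588x^4 - 288x^3 + 81x^2 - 10x. The coefficient of x^9 equals -trace(L) = -18, matching the sum of degrees. The eigenvalues sum to 18, which equals trace(L) = 2|E|.

x^10 - 18x^9 + 108x^8 - 336x^7 + 630x^6 - 756x^5 + 588x^4 - 288x^3 + 81x^2 - 10x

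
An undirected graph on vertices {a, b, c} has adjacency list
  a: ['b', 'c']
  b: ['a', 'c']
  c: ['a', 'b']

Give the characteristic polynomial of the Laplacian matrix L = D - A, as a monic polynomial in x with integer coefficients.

x^3 - 6x^2 + 9x

Each diagonal entry of L is the vertex degree and each off-diagonal entry is -1 where an edge is present, 0 otherwise; in the order [a, b, c] the diagonal is [2, 2, 2]. Computing det(xI - L) by cofactor expansion (or equivalently via sum-over-permutations) gives x^3 - 6x^2 + 9x. The coefficient of x^2 equals -trace(L) = -6, matching the sum of degrees. There is one zero in the spectrum, matching the 1 component.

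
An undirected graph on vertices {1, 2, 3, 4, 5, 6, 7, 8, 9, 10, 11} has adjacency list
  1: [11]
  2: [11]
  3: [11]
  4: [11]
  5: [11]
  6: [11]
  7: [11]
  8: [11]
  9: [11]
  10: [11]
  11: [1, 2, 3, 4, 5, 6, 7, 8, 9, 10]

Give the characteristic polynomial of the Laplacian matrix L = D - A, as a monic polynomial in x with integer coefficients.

x^11 - 20x^10 + 135x^9 - 480x^8 + 1050x^7 - 1512x^6 + 1470x^5 - 960x^4 + 405x^3 - 100x^2 + 11x

With the vertex order [1, 2, 3, 4, 5, 6, 7, 8, 9, 10, 11], the degrees are [1, 1, 1, 1, 1, 1, 1, 1, 1, 1, 10], giving D = diag(1, 1, 1, 1, 1, 1, 1, 1, 1, 1, 10) and L = D - A. Computing det(xI - L) by cofactor expansion (or equivalently via sum-over-permutations) gives x^11 - 20x^10 + 135x^9 - 480x^8 + 1050x^7 - 1512x^6 + 1470x^5 - 960x^4 + 405x^3 - 100x^2 + 11x. Since p(0) = det(-L) = 0, x divides p(x). The eigenvalues sum to 20, which equals trace(L) = 2|E|. There is one zero in the spectrum, matching the 1 component.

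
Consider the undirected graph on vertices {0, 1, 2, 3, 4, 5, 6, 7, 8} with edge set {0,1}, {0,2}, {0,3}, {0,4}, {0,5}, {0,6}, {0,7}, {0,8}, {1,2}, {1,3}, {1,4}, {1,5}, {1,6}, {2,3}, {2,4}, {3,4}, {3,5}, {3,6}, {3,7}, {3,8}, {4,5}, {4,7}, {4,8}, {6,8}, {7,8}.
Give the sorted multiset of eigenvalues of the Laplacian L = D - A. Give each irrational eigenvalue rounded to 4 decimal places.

Reading degrees in the order [0, 1, 2, 3, 4, 5, 6, 7, 8] gives [8, 6, 4, 8, 7, 4, 4, 4, 5]; set D = diag(8, 6, 4, 8, 7, 4, 4, 4, 5) and form L = D - A. L is symmetric positive semidefinite, so every eigenvalue is real and nonnegative. The single zero eigenvalue shows the graph is connected. There is one zero in the spectrum, matching the 1 component.

[0, 3.3010, 3.7464, 4, 5.8390, 6.9391, 8.1746, 9, 9]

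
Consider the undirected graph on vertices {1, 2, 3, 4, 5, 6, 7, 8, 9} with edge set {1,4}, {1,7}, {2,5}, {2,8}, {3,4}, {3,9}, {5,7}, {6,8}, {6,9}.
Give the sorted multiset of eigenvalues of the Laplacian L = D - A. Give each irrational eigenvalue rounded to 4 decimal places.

[0, 0.4679, 0.4679, 1.6527, 1.6527, 3, 3, 3.8794, 3.8794]

Each diagonal entry of L is the vertex degree and each off-diagonal entry is -1 where an edge is present, 0 otherwise; in the order [1, 2, 3, 4, 5, 6, 7, 8, 9] the diagonal is [2, 2, 2, 2, 2, 2, 2, 2, 2]. Diagonalising L (or applying a numerical eigensolver to the 9x9 matrix) gives the spectrum above. The single zero eigenvalue shows the graph is connected.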